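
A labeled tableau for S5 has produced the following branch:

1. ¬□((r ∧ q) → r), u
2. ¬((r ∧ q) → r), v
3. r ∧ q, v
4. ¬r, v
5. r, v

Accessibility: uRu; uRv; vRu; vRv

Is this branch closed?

Both r and ¬r appear at v.

Closed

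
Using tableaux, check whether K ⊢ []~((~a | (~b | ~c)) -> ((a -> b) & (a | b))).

Tableau for the negation ~[]~((~a | (~b | ~c)) -> ((a -> b) & (a | b))):
1. ~[]~((~a | (~b | ~c)) -> ((a -> b) & (a | b))), 0
2. (~a | (~b | ~c)) -> ((a -> b) & (a | b)), 1
3. (a -> b) & (a | b), 1
4. a -> b, 1
5. a | b, 1
6. b, 1
Accessibility: 0R1
The negation has an open branch (countermodel exists).

Invalid (countermodel exists)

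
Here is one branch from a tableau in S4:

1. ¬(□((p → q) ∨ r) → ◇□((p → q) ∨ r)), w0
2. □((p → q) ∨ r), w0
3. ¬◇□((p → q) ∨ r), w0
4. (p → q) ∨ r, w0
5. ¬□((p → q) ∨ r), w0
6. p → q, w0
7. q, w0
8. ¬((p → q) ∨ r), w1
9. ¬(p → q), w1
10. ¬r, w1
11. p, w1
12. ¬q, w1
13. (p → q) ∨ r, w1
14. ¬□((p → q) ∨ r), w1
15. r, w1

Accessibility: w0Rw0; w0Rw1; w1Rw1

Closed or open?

Both r and ¬r appear at w1.

Closed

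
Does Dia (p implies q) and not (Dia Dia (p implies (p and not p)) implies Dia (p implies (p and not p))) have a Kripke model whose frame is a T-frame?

1. Dia (p implies q) and not (Dia Dia (p implies (p and not p)) implies Dia (p implies (p and not p))), u
2. Dia (p implies q), u   [and-rule on 1]
3. not (Dia Dia (p implies (p and not p)) implies Dia (p implies (p and not p))), u   [and-rule on 1]
4. Dia Dia (p implies (p and not p)), u   [neg-implies-rule on 3]
5. not Dia (p implies (p and not p)), u   [neg-implies-rule on 3]
6. not (p implies (p and not p)), u   [neg-Dia-rule on 5 via uRu]
7. p, u   [neg-implies-rule on 6]
8. not (p and not p), u   [neg-implies-rule on 6]
9. p implies q, v   [Dia-rule on 2: fresh world v, uRv]
10. not (p implies (p and not p)), v   [neg-Dia-rule on 5 via uRv]
11. p, v   [neg-implies-rule on 10]
12. not (p and not p), v   [neg-implies-rule on 10]
13. q, v   [implies-rule on 9 (branches; this branch)]
14. Dia (p implies (p and not p)), w   [Dia-rule on 4: fresh world w, uRw]
15. not (p implies (p and not p)), w   [neg-Dia-rule on 5 via uRw]
16. p, w   [neg-implies-rule on 15]
17. not (p and not p), w   [neg-implies-rule on 15]
18. p implies (p and not p), x   [Dia-rule on 14: fresh world x, wRx]
19. not p, x   [implies-rule on 18 (branches; this branch)]
Accessibility: uRu, uRv, uRw, vRv, wRw, wRx, xRx

Yes, satisfiable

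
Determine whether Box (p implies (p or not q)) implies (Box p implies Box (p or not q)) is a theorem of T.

Valid in T

Tableau for the negation not (Box (p implies (p or not q)) implies (Box p implies Box (p or not q))):
1. not (Box (p implies (p or not q)) implies (Box p implies Box (p or not q))), u
2. Box (p implies (p or not q)), u   [neg-implies-rule on 1]
3. not (Box p implies Box (p or not q)), u   [neg-implies-rule on 1]
4. Box p, u   [neg-implies-rule on 3]
5. not Box (p or not q), u   [neg-implies-rule on 3]
6. p implies (p or not q), u   [Box-rule on 2 via uRu]
7. p, u   [Box-rule on 4 via uRu]
8. p or not q, u   [implies-rule on 6 (branches; this branch)]
9. not q, u   [or-rule on 8 (branches; this branch)]
10. not (p or not q), v   [neg-Box-rule on 5: fresh world v, uRv]
11. not p, v   [neg-or-rule on 10]
12. q, v   [neg-or-rule on 10]
13. p implies (p or not q), v   [Box-rule on 2 via uRv]
14. p, v   [Box-rule on 4 via uRv]
Accessibility: uRu, uRv, vRv
Branch closes: p and not p both at v.
All branches of the negation close; one closing branch shown above.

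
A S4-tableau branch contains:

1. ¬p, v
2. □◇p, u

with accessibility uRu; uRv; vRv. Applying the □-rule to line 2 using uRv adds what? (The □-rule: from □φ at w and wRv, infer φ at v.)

◇p, v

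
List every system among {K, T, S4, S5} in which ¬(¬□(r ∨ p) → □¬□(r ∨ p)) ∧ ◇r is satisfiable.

K, T, S4

S5-tableau for the formula:
1. ¬(¬□(r ∨ p) → □¬□(r ∨ p)) ∧ ◇r, 0
2. ¬(¬□(r ∨ p) → □¬□(r ∨ p)), 0   [∧-rule on 1]
3. ◇r, 0   [∧-rule on 1]
4. ¬□(r ∨ p), 0   [¬→-rule on 2]
5. ¬□¬□(r ∨ p), 0   [¬→-rule on 2]
6. r, 1   [◇-rule on 3: fresh world 1, 0R1]
7. ¬(r ∨ p), 2   [¬□-rule on 4: fresh world 2, 0R2]
8. ¬r, 2   [¬∨-rule on 7]
9. ¬p, 2   [¬∨-rule on 7]
10. □(r ∨ p), 3   [¬□-rule on 5: fresh world 3, 0R3]
11. r ∨ p, 0   [□-rule on 10 via 3R0]
12. r ∨ p, 1   [□-rule on 10 via 3R1]
13. r ∨ p, 2   [□-rule on 10 via 3R2]
14. r ∨ p, 3   [□-rule on 10 via 3R3]
15. p, 0   [∨-rule on 11 (branches; this branch)]
16. p, 1   [∨-rule on 12 (branches; this branch)]
17. p, 2   [∨-rule on 13 (branches; this branch)]
Accessibility: 0R0, 0R1, 0R2, 0R3, 1R0, 1R1, 1R2, 1R3, 2R0, 2R1, 2R2, 2R3, 3R0, 3R1, 3R2, 3R3
Branch closes: p and ¬p both at 2.
Every branch closes (one shown): unsatisfiable in S5.
S4-tableau for the formula:
1. ¬(¬□(r ∨ p) → □¬□(r ∨ p)) ∧ ◇r, 0
2. ¬(¬□(r ∨ p) → □¬□(r ∨ p)), 0   [∧-rule on 1]
3. ◇r, 0   [∧-rule on 1]
4. ¬□(r ∨ p), 0   [¬→-rule on 2]
5. ¬□¬□(r ∨ p), 0   [¬→-rule on 2]
6. r, 1   [◇-rule on 3: fresh world 1, 0R1]
7. ¬(r ∨ p), 2   [¬□-rule on 4: fresh world 2, 0R2]
8. ¬r, 2   [¬∨-rule on 7]
9. ¬p, 2   [¬∨-rule on 7]
10. □(r ∨ p), 3   [¬□-rule on 5: fresh world 3, 0R3]
11. r ∨ p, 3   [□-rule on 10 via 3R3]
12. p, 3   [∨-rule on 11 (branches; this branch)]
Accessibility: 0R0, 0R1, 0R2, 0R3, 1R1, 2R2, 3R3
Complete open branch: satisfiable in S4, hence also in K, T (this S4-model is also a K-model and a T-model).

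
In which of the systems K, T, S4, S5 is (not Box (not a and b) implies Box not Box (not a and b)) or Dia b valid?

K-tableau for the negation not ((not Box (not a and b) implies Box not Box (not a and b)) or Dia b):
1. not ((not Box (not a and b) implies Box not Box (not a and b)) or Dia b), 0
2. not (not Box (not a and b) implies Box not Box (not a and b)), 0   [neg-or-rule on 1]
3. not Dia b, 0   [neg-or-rule on 1]
4. not Box (not a and b), 0   [neg-implies-rule on 2]
5. not Box not Box (not a and b), 0   [neg-implies-rule on 2]
6. not (not a and b), 1   [neg-Box-rule on 4: fresh world 1, 0R1]
7. not b, 1   [neg-Dia-rule on 3 via 0R1]
8. Box (not a and b), 2   [neg-Box-rule on 5: fresh world 2, 0R2]
9. not b, 2   [neg-Dia-rule on 3 via 0R2]
Accessibility: 0R1, 0R2
Complete open branch: countermodel on a K-frame, so not valid in K.
T-tableau for the negation not ((not Box (not a and b) implies Box not Box (not a and b)) or Dia b):
1. not ((not Box (not a and b) implies Box not Box (not a and b)) or Dia b), 0
2. not (not Box (not a and b) implies Box not Box (not a and b)), 0   [neg-or-rule on 1]
3. not Dia b, 0   [neg-or-rule on 1]
4. not Box (not a and b), 0   [neg-implies-rule on 2]
5. not Box not Box (not a and b), 0   [neg-implies-rule on 2]
6. not b, 0   [neg-Dia-rule on 3 via 0R0]
7. not (not a and b), 1   [neg-Box-rule on 4: fresh world 1, 0R1]
8. not b, 1   [neg-Dia-rule on 3 via 0R1]
9. Box (not a and b), 2   [neg-Box-rule on 5: fresh world 2, 0R2]
10. not b, 2   [neg-Dia-rule on 3 via 0R2]
11. not a and b, 2   [Box-rule on 9 via 2R2]
12. not a, 2   [and-rule on 11]
13. b, 2   [and-rule on 11]
Accessibility: 0R0, 0R1, 0R2, 1R1, 2R2
Branch closes: b and not b both at 2.
Every branch closes (one shown): valid in T, hence also in S4, S5 (every theorem of T is a theorem of S4 and S5).

T, S4, S5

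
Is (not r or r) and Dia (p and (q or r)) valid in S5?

Invalid (countermodel exists)

Tableau for the negation not ((not r or r) and Dia (p and (q or r))):
1. not ((not r or r) and Dia (p and (q or r))), u
2. not Dia (p and (q or r)), u
3. not (p and (q or r)), u
4. not (q or r), u
5. not q, u
6. not r, u
Accessibility: uRu
The negation has an open branch (countermodel exists).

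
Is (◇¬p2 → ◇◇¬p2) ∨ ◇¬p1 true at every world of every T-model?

Tableau for the negation ¬((◇¬p2 → ◇◇¬p2) ∨ ◇¬p1):
1. ¬((◇¬p2 → ◇◇¬p2) ∨ ◇¬p1), w0
2. ¬(◇¬p2 → ◇◇¬p2), w0
3. ¬◇¬p1, w0
4. ◇¬p2, w0
5. ¬◇◇¬p2, w0
6. p1, w0
7. ¬◇¬p2, w0
8. p2, w0
9. ¬p2, w1
10. p1, w1
11. ¬◇¬p2, w1
12. p2, w1
Accessibility: w0Rw0, w0Rw1, w1Rw1
Branch closes: p2 and ¬p2 both at w1.
All branches of the negation close; one closing branch shown above.

Valid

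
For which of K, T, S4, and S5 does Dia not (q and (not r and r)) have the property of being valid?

T-tableau for the negation not Dia not (q and (not r and r)):
1. not Dia not (q and (not r and r)), 0
2. q and (not r and r), 0
3. q, 0
4. not r and r, 0
5. not r, 0
6. r, 0
Accessibility: 0R0
Branch closes: r and not r both at 0.
Every branch closes (one shown): valid in T, hence also in S4, S5 (every theorem of T is a theorem of S4 and S5).
K-tableau for the negation not Dia not (q and (not r and r)):
1. not Dia not (q and (not r and r)), 0
Complete open branch: countermodel on a K-frame, so not valid in K.

T, S4, S5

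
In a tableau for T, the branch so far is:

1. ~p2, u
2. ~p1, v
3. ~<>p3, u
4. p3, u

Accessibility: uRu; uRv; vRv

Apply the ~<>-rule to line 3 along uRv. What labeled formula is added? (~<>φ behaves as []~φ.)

~<>φ behaves as []~φ: propagate the negated body to each accessible world.

~p3, v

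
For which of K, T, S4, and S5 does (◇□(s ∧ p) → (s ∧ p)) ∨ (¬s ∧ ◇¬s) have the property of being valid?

S5

S4-tableau for the negation ¬((◇□(s ∧ p) → (s ∧ p)) ∨ (¬s ∧ ◇¬s)):
1. ¬((◇□(s ∧ p) → (s ∧ p)) ∨ (¬s ∧ ◇¬s)), w0
2. ¬(◇□(s ∧ p) → (s ∧ p)), w0   [¬∨-rule on 1]
3. ¬(¬s ∧ ◇¬s), w0   [¬∨-rule on 1]
4. ◇□(s ∧ p), w0   [¬→-rule on 2]
5. ¬(s ∧ p), w0   [¬→-rule on 2]
6. ¬◇¬s, w0   [¬∧-rule on 3 (branches; this branch)]
7. s, w0   [¬◇-rule on 6 via w0Rw0]
8. ¬p, w0   [¬∧-rule on 5 (branches; this branch)]
9. □(s ∧ p), w1   [◇-rule on 4: fresh world w1, w0Rw1]
10. s, w1   [¬◇-rule on 6 via w0Rw1]
11. s ∧ p, w1   [□-rule on 9 via w1Rw1]
12. p, w1   [∧-rule on 11]
Accessibility: w0Rw0, w0Rw1, w1Rw1
Complete open branch: countermodel on an S4-frame, so not valid in S4, nor in K, T (the same frame is also a K-frame and a T-frame).
S5-tableau for the negation ¬((◇□(s ∧ p) → (s ∧ p)) ∨ (¬s ∧ ◇¬s)):
1. ¬((◇□(s ∧ p) → (s ∧ p)) ∨ (¬s ∧ ◇¬s)), w0
2. ¬(◇□(s ∧ p) → (s ∧ p)), w0   [¬∨-rule on 1]
3. ¬(¬s ∧ ◇¬s), w0   [¬∨-rule on 1]
4. ◇□(s ∧ p), w0   [¬→-rule on 2]
5. ¬(s ∧ p), w0   [¬→-rule on 2]
6. ¬◇¬s, w0   [¬∧-rule on 3 (branches; this branch)]
7. s, w0   [¬◇-rule on 6 via w0Rw0]
8. ¬p, w0   [¬∧-rule on 5 (branches; this branch)]
9. □(s ∧ p), w1   [◇-rule on 4: fresh world w1, w0Rw1]
10. s, w1   [¬◇-rule on 6 via w0Rw1]
11. s ∧ p, w0   [□-rule on 9 via w1Rw0]
12. p, w0   [∧-rule on 11]
Accessibility: w0Rw0, w0Rw1, w1Rw0, w1Rw1
Branch closes: p and ¬p both at w0.
Every branch closes (one shown): valid in S5.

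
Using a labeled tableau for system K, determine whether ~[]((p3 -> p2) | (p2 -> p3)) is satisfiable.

No, unsatisfiable

1. ~[]((p3 -> p2) | (p2 -> p3)), 0
2. ~((p3 -> p2) | (p2 -> p3)), 1
3. ~(p3 -> p2), 1
4. ~(p2 -> p3), 1
5. p3, 1
6. ~p2, 1
7. p2, 1
8. ~p3, 1
Accessibility: 0R1
Branch closes: p2 and ~p2 both at 1.
All branches of the tableau close; one closing branch shown above.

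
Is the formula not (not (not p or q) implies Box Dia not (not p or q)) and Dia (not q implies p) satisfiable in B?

No, unsatisfiable

1. not (not (not p or q) implies Box Dia not (not p or q)) and Dia (not q implies p), u
2. not (not (not p or q) implies Box Dia not (not p or q)), u
3. Dia (not q implies p), u
4. not (not p or q), u
5. not Box Dia not (not p or q), u
6. p, u
7. not q, u
8. not q implies p, v
9. p, v
10. not Dia not (not p or q), w
11. not p or q, u
12. not p or q, w
13. q, u
Accessibility: uRu, uRv, uRw, vRu, vRv, wRu, wRw
Branch closes: q and not q both at u.
(One branch shown.) All branches close.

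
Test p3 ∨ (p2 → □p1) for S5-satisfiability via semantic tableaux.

1. p3 ∨ (p2 → □p1), 0
2. p2 → □p1, 0   [∨-rule on 1 (branches; this branch)]
3. □p1, 0   [→-rule on 2 (branches; this branch)]
4. p1, 0   [□-rule on 3 via 0R0]
Accessibility: 0R0

Yes, satisfiable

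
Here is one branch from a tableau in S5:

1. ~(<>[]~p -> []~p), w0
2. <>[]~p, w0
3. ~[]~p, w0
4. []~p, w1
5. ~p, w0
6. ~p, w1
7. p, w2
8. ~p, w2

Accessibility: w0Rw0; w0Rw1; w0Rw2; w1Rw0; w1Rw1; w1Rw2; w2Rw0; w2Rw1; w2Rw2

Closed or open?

Both p and ~p appear at w2.

Yes, closed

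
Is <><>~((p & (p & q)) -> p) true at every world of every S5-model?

Tableau for the negation ~<><>~((p & (p & q)) -> p):
1. ~<><>~((p & (p & q)) -> p), w0
2. ~<>~((p & (p & q)) -> p), w0   [~<>-rule on 1 via w0Rw0]
3. (p & (p & q)) -> p, w0   [~<>-rule on 2 via w0Rw0]
4. p, w0   [->-rule on 3 (branches; this branch)]
Accessibility: w0Rw0
The negation has an open branch (countermodel exists).

No, not valid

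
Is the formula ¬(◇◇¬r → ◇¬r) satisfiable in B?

Yes, satisfiable

1. ¬(◇◇¬r → ◇¬r), w0
2. ◇◇¬r, w0
3. ¬◇¬r, w0
4. r, w0
5. ◇¬r, w1
6. r, w1
7. ¬r, w2
Accessibility: w0Rw0, w0Rw1, w1Rw0, w1Rw1, w1Rw2, w2Rw1, w2Rw2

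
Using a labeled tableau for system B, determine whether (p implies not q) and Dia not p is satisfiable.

1. (p implies not q) and Dia not p, u
2. p implies not q, u
3. Dia not p, u
4. not q, u
5. not p, v
Accessibility: uRu, uRv, vRu, vRv

Satisfiable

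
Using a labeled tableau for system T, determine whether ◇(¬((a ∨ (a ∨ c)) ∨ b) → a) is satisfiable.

1. ◇(¬((a ∨ (a ∨ c)) ∨ b) → a), 0
2. ¬((a ∨ (a ∨ c)) ∨ b) → a, 1
3. a, 1
Accessibility: 0R0, 0R1, 1R1

Satisfiable (open branch found)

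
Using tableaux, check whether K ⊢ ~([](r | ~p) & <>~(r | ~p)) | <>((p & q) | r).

Tableau for the negation ~(~([](r | ~p) & <>~(r | ~p)) | <>((p & q) | r)):
1. ~(~([](r | ~p) & <>~(r | ~p)) | <>((p & q) | r)), 0
2. [](r | ~p) & <>~(r | ~p), 0
3. ~<>((p & q) | r), 0
4. [](r | ~p), 0
5. <>~(r | ~p), 0
6. ~(r | ~p), 1
7. ~r, 1
8. p, 1
9. ~((p & q) | r), 1
10. ~(p & q), 1
11. r | ~p, 1
12. ~q, 1
13. ~p, 1
Accessibility: 0R1
Branch closes: p and ~p both at 1.
All branches of the negation close; one closing branch shown above.

Yes, valid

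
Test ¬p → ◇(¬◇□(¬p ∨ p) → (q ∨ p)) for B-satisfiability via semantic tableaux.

Satisfiable (open branch found)

1. ¬p → ◇(¬◇□(¬p ∨ p) → (q ∨ p)), w0
2. ◇(¬◇□(¬p ∨ p) → (q ∨ p)), w0
3. ¬◇□(¬p ∨ p) → (q ∨ p), w1
4. q ∨ p, w1
5. p, w1
Accessibility: w0Rw0, w0Rw1, w1Rw0, w1Rw1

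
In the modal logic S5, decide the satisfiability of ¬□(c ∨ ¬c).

1. ¬□(c ∨ ¬c), 0
2. ¬(c ∨ ¬c), 1
3. ¬c, 1
4. c, 1
Accessibility: 0R0, 0R1, 1R0, 1R1
Branch closes: c and ¬c both at 1.
(One branch shown.) All branches close.

Unsatisfiable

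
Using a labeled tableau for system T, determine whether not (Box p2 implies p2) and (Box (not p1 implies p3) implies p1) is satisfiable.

1. not (Box p2 implies p2) and (Box (not p1 implies p3) implies p1), 0
2. not (Box p2 implies p2), 0
3. Box (not p1 implies p3) implies p1, 0
4. Box p2, 0
5. not p2, 0
6. p2, 0
Accessibility: 0R0
Branch closes: p2 and not p2 both at 0.
Every branch closes; the branch above is one of them.

No, unsatisfiable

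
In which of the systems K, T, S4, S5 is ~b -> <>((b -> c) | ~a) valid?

K-tableau for the negation ~(~b -> <>((b -> c) | ~a)):
1. ~(~b -> <>((b -> c) | ~a)), 0
2. ~b, 0
3. ~<>((b -> c) | ~a), 0
Complete open branch: countermodel on a K-frame, so not valid in K.
T-tableau for the negation ~(~b -> <>((b -> c) | ~a)):
1. ~(~b -> <>((b -> c) | ~a)), 0
2. ~b, 0
3. ~<>((b -> c) | ~a), 0
4. ~((b -> c) | ~a), 0
5. ~(b -> c), 0
6. a, 0
7. b, 0
8. ~c, 0
Accessibility: 0R0
Branch closes: b and ~b both at 0.
Every branch closes (one shown): valid in T, hence also in S4, S5 (every theorem of T is a theorem of S4 and S5).

T, S4, S5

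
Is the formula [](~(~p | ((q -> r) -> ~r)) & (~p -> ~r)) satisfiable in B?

Satisfiable (open branch found)

1. [](~(~p | ((q -> r) -> ~r)) & (~p -> ~r)), 0
2. ~(~p | ((q -> r) -> ~r)) & (~p -> ~r), 0
3. ~(~p | ((q -> r) -> ~r)), 0
4. ~p -> ~r, 0
5. p, 0
6. ~((q -> r) -> ~r), 0
7. q -> r, 0
8. r, 0
Accessibility: 0R0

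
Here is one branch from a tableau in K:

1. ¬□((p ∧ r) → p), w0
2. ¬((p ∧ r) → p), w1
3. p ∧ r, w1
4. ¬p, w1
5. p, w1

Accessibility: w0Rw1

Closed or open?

Both p and ¬p appear at w1.

Closed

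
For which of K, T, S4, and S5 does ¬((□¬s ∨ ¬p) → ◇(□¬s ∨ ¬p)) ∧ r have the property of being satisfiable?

K

K-tableau for the formula:
1. ¬((□¬s ∨ ¬p) → ◇(□¬s ∨ ¬p)) ∧ r, w0
2. ¬((□¬s ∨ ¬p) → ◇(□¬s ∨ ¬p)), w0   [∧-rule on 1]
3. r, w0   [∧-rule on 1]
4. □¬s ∨ ¬p, w0   [¬→-rule on 2]
5. ¬◇(□¬s ∨ ¬p), w0   [¬→-rule on 2]
6. ¬p, w0   [∨-rule on 4 (branches; this branch)]
Complete open branch: satisfiable in K.
T-tableau for the formula:
1. ¬((□¬s ∨ ¬p) → ◇(□¬s ∨ ¬p)) ∧ r, w0
2. ¬((□¬s ∨ ¬p) → ◇(□¬s ∨ ¬p)), w0   [∧-rule on 1]
3. r, w0   [∧-rule on 1]
4. □¬s ∨ ¬p, w0   [¬→-rule on 2]
5. ¬◇(□¬s ∨ ¬p), w0   [¬→-rule on 2]
6. ¬(□¬s ∨ ¬p), w0   [¬◇-rule on 5 via w0Rw0]
7. ¬□¬s, w0   [¬∨-rule on 6]
8. p, w0   [¬∨-rule on 6]
9. □¬s, w0   [∨-rule on 4 (branches; this branch)]
10. ¬s, w0   [□-rule on 9 via w0Rw0]
11. s, w1   [¬□-rule on 7: fresh world w1, w0Rw1]
12. ¬(□¬s ∨ ¬p), w1   [¬◇-rule on 5 via w0Rw1]
13. ¬□¬s, w1   [¬∨-rule on 12]
14. p, w1   [¬∨-rule on 12]
15. ¬s, w1   [□-rule on 9 via w0Rw1]
Accessibility: w0Rw0, w0Rw1, w1Rw1
Branch closes: s and ¬s both at w1.
Every branch closes (one shown): unsatisfiable in T, hence also in S4, S5 (every S4/S5-frame is a T-frame).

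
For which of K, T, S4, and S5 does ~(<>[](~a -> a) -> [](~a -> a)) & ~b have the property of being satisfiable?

S5-tableau for the formula:
1. ~(<>[](~a -> a) -> [](~a -> a)) & ~b, u
2. ~(<>[](~a -> a) -> [](~a -> a)), u   [&-rule on 1]
3. ~b, u   [&-rule on 1]
4. <>[](~a -> a), u   [~->-rule on 2]
5. ~[](~a -> a), u   [~->-rule on 2]
6. [](~a -> a), v   [<>-rule on 4: fresh world v, uRv]
7. ~a -> a, u   [[]-rule on 6 via vRu]
8. ~a -> a, v   [[]-rule on 6 via vRv]
9. a, u   [->-rule on 7 (branches; this branch)]
10. a, v   [->-rule on 8 (branches; this branch)]
11. ~(~a -> a), w   [~[]-rule on 5: fresh world w, uRw]
12. ~a, w   [~->-rule on 11]
13. ~a -> a, w   [[]-rule on 6 via vRw]
14. a, w   [->-rule on 13 (branches; this branch)]
Accessibility: uRu, uRv, uRw, vRu, vRv, vRw, wRu, wRv, wRw
Branch closes: a and ~a both at w.
Every branch closes (one shown): unsatisfiable in S5.
S4-tableau for the formula:
1. ~(<>[](~a -> a) -> [](~a -> a)) & ~b, u
2. ~(<>[](~a -> a) -> [](~a -> a)), u   [&-rule on 1]
3. ~b, u   [&-rule on 1]
4. <>[](~a -> a), u   [~->-rule on 2]
5. ~[](~a -> a), u   [~->-rule on 2]
6. [](~a -> a), v   [<>-rule on 4: fresh world v, uRv]
7. ~a -> a, v   [[]-rule on 6 via vRv]
8. a, v   [->-rule on 7 (branches; this branch)]
9. ~(~a -> a), w   [~[]-rule on 5: fresh world w, uRw]
10. ~a, w   [~->-rule on 9]
Accessibility: uRu, uRv, uRw, vRv, wRw
Complete open branch: satisfiable in S4, hence also in K, T (this S4-model is also a K-model and a T-model).

K, T, S4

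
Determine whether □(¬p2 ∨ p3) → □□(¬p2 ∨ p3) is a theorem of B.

Tableau for the negation ¬(□(¬p2 ∨ p3) → □□(¬p2 ∨ p3)):
1. ¬(□(¬p2 ∨ p3) → □□(¬p2 ∨ p3)), 0
2. □(¬p2 ∨ p3), 0
3. ¬□□(¬p2 ∨ p3), 0
4. ¬p2 ∨ p3, 0
5. p3, 0
6. ¬□(¬p2 ∨ p3), 1
7. ¬p2 ∨ p3, 1
8. p3, 1
9. ¬(¬p2 ∨ p3), 2
10. p2, 2
11. ¬p3, 2
Accessibility: 0R0, 0R1, 1R0, 1R1, 1R2, 2R1, 2R2
The negation has an open branch (countermodel exists).

Invalid (countermodel exists)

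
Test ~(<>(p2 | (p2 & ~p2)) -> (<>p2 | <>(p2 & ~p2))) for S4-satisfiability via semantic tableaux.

Unsatisfiable

1. ~(<>(p2 | (p2 & ~p2)) -> (<>p2 | <>(p2 & ~p2))), u
2. <>(p2 | (p2 & ~p2)), u   [~->-rule on 1]
3. ~(<>p2 | <>(p2 & ~p2)), u   [~->-rule on 1]
4. ~<>p2, u   [~|-rule on 3]
5. ~<>(p2 & ~p2), u   [~|-rule on 3]
6. ~p2, u   [~<>-rule on 4 via uRu]
7. ~(p2 & ~p2), u   [~<>-rule on 5 via uRu]
8. p2 | (p2 & ~p2), v   [<>-rule on 2: fresh world v, uRv]
9. ~p2, v   [~<>-rule on 4 via uRv]
10. ~(p2 & ~p2), v   [~<>-rule on 5 via uRv]
11. p2 & ~p2, v   [|-rule on 8 (branches; this branch)]
12. p2, v   [&-rule on 11]
Accessibility: uRu, uRv, vRv
Branch closes: p2 and ~p2 both at v.
All branches of the tableau close; one closing branch shown above.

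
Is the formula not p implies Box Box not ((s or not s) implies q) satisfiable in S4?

Yes, satisfiable

1. not p implies Box Box not ((s or not s) implies q), u
2. Box Box not ((s or not s) implies q), u
3. Box not ((s or not s) implies q), u
4. not ((s or not s) implies q), u
5. s or not s, u
6. not q, u
7. not s, u
Accessibility: uRu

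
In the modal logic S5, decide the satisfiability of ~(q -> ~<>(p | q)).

Satisfiable

1. ~(q -> ~<>(p | q)), w0
2. q, w0
3. <>(p | q), w0
4. p | q, w1
5. q, w1
Accessibility: w0Rw0, w0Rw1, w1Rw0, w1Rw1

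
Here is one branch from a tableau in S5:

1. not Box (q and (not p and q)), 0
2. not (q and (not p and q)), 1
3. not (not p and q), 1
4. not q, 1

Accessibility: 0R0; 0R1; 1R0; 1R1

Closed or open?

No atom appears with both signs at the same world.

Open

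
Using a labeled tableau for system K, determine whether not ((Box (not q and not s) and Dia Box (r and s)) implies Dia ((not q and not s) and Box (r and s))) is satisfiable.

1. not ((Box (not q and not s) and Dia Box (r and s)) implies Dia ((not q and not s) and Box (r and s))), 0
2. Box (not q and not s) and Dia Box (r and s), 0
3. not Dia ((not q and not s) and Box (r and s)), 0
4. Box (not q and not s), 0
5. Dia Box (r and s), 0
6. Box (r and s), 1
7. not ((not q and not s) and Box (r and s)), 1
8. not q and not s, 1
9. not q, 1
10. not s, 1
11. not Box (r and s), 1
12. not (r and s), 2
13. r and s, 2
14. r, 2
15. s, 2
16. not s, 2
Accessibility: 0R1, 1R2
Branch closes: s and not s both at 2.
(One branch shown.) All branches close.

No, unsatisfiable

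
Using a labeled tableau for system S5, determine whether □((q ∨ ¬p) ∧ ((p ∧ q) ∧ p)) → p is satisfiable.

1. □((q ∨ ¬p) ∧ ((p ∧ q) ∧ p)) → p, 0
2. p, 0   [→-rule on 1 (branches; this branch)]
Accessibility: 0R0

Satisfiable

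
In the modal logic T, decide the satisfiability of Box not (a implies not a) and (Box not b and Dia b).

1. Box not (a implies not a) and (Box not b and Dia b), 0
2. Box not (a implies not a), 0   [and-rule on 1]
3. Box not b and Dia b, 0   [and-rule on 1]
4. Box not b, 0   [and-rule on 3]
5. Dia b, 0   [and-rule on 3]
6. not (a implies not a), 0   [Box-rule on 2 via 0R0]
7. a, 0   [neg-implies-rule on 6]
8. not b, 0   [Box-rule on 4 via 0R0]
9. b, 1   [Dia-rule on 5: fresh world 1, 0R1]
10. not (a implies not a), 1   [Box-rule on 2 via 0R1]
11. a, 1   [neg-implies-rule on 10]
12. not b, 1   [Box-rule on 4 via 0R1]
Accessibility: 0R0, 0R1, 1R1
Branch closes: b and not b both at 1.
All branches of the tableau close; one closing branch shown above.

Unsatisfiable (every branch closes)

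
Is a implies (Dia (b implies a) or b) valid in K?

Tableau for the negation not (a implies (Dia (b implies a) or b)):
1. not (a implies (Dia (b implies a) or b)), u
2. a, u
3. not (Dia (b implies a) or b), u
4. not Dia (b implies a), u
5. not b, u
The negation has an open branch (countermodel exists).

Invalid (countermodel exists)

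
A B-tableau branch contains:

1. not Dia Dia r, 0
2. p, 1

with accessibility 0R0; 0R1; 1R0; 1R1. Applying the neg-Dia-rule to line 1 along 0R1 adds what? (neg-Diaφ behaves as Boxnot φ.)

not Dia r, 1

neg-Diaφ behaves as Boxnot φ: propagate the negated body to each accessible world.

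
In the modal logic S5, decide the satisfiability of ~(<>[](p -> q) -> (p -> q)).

Unsatisfiable (every branch closes)

1. ~(<>[](p -> q) -> (p -> q)), u
2. <>[](p -> q), u
3. ~(p -> q), u
4. p, u
5. ~q, u
6. [](p -> q), v
7. p -> q, u
8. p -> q, v
9. q, u
Accessibility: uRu, uRv, vRu, vRv
Branch closes: q and ~q both at u.
All branches of the tableau close; one closing branch shown above.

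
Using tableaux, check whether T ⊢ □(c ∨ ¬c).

Yes, valid

Tableau for the negation ¬□(c ∨ ¬c):
1. ¬□(c ∨ ¬c), u
2. ¬(c ∨ ¬c), v
3. ¬c, v
4. c, v
Accessibility: uRu, uRv, vRv
Branch closes: c and ¬c both at v.
Every branch of the negation's tableau closes; the branch above is one of them.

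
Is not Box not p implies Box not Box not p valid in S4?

Not valid

Tableau for the negation not (not Box not p implies Box not Box not p):
1. not (not Box not p implies Box not Box not p), 0
2. not Box not p, 0
3. not Box not Box not p, 0
4. p, 1
5. Box not p, 2
6. not p, 2
Accessibility: 0R0, 0R1, 0R2, 1R1, 2R2
The negation has an open branch (countermodel exists).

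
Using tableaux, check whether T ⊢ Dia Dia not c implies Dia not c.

Tableau for the negation not (Dia Dia not c implies Dia not c):
1. not (Dia Dia not c implies Dia not c), 0
2. Dia Dia not c, 0   [neg-implies-rule on 1]
3. not Dia not c, 0   [neg-implies-rule on 1]
4. c, 0   [neg-Dia-rule on 3 via 0R0]
5. Dia not c, 1   [Dia-rule on 2: fresh world 1, 0R1]
6. c, 1   [neg-Dia-rule on 3 via 0R1]
7. not c, 2   [Dia-rule on 5: fresh world 2, 1R2]
Accessibility: 0R0, 0R1, 1R1, 1R2, 2R2
The negation has an open branch (countermodel exists).

No, not valid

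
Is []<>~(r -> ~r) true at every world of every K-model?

Tableau for the negation ~[]<>~(r -> ~r):
1. ~[]<>~(r -> ~r), w0
2. ~<>~(r -> ~r), w1   [~[]-rule on 1: fresh world w1, w0Rw1]
Accessibility: w0Rw1
The negation has an open branch (countermodel exists).

Invalid (countermodel exists)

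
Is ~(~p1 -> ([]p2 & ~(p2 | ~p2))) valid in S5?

Tableau for the negation ~p1 -> ([]p2 & ~(p2 | ~p2)):
1. ~p1 -> ([]p2 & ~(p2 | ~p2)), 0
2. p1, 0
Accessibility: 0R0
The negation has an open branch (countermodel exists).

No, not valid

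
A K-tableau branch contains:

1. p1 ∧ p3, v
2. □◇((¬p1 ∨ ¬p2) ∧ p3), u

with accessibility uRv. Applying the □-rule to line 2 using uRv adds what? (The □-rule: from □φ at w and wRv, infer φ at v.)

◇((¬p1 ∨ ¬p2) ∧ p3), v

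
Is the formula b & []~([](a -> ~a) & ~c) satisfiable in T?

Yes, satisfiable

1. b & []~([](a -> ~a) & ~c), 0
2. b, 0   [&-rule on 1]
3. []~([](a -> ~a) & ~c), 0   [&-rule on 1]
4. ~([](a -> ~a) & ~c), 0   [[]-rule on 3 via 0R0]
5. c, 0   [~&-rule on 4 (branches; this branch)]
Accessibility: 0R0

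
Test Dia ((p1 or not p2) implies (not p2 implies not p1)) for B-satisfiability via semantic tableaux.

Satisfiable (open branch found)

1. Dia ((p1 or not p2) implies (not p2 implies not p1)), w0
2. (p1 or not p2) implies (not p2 implies not p1), w1   [Dia-rule on 1: fresh world w1, w0Rw1]
3. not p2 implies not p1, w1   [implies-rule on 2 (branches; this branch)]
4. not p1, w1   [implies-rule on 3 (branches; this branch)]
Accessibility: w0Rw0, w0Rw1, w1Rw0, w1Rw1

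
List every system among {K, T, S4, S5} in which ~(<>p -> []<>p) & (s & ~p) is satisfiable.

S4-tableau for the formula:
1. ~(<>p -> []<>p) & (s & ~p), w0
2. ~(<>p -> []<>p), w0
3. s & ~p, w0
4. <>p, w0
5. ~[]<>p, w0
6. s, w0
7. ~p, w0
8. p, w1
9. ~<>p, w2
10. ~p, w2
Accessibility: w0Rw0, w0Rw1, w0Rw2, w1Rw1, w2Rw2
Complete open branch: satisfiable in S4, hence also in K, T (this S4-model is also a K-model and a T-model).
S5-tableau for the formula:
1. ~(<>p -> []<>p) & (s & ~p), w0
2. ~(<>p -> []<>p), w0
3. s & ~p, w0
4. <>p, w0
5. ~[]<>p, w0
6. s, w0
7. ~p, w0
8. p, w1
9. ~<>p, w2
10. ~p, w1
Accessibility: w0Rw0, w0Rw1, w0Rw2, w1Rw0, w1Rw1, w1Rw2, w2Rw0, w2Rw1, w2Rw2
Branch closes: p and ~p both at w1.
Every branch closes (one shown): unsatisfiable in S5.

K, T, S4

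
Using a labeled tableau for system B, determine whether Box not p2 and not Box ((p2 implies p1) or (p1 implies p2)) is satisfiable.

No, unsatisfiable

1. Box not p2 and not Box ((p2 implies p1) or (p1 implies p2)), 0
2. Box not p2, 0   [and-rule on 1]
3. not Box ((p2 implies p1) or (p1 implies p2)), 0   [and-rule on 1]
4. not p2, 0   [Box-rule on 2 via 0R0]
5. not ((p2 implies p1) or (p1 implies p2)), 1   [neg-Box-rule on 3: fresh world 1, 0R1]
6. not (p2 implies p1), 1   [neg-or-rule on 5]
7. not (p1 implies p2), 1   [neg-or-rule on 5]
8. p2, 1   [neg-implies-rule on 6]
9. not p1, 1   [neg-implies-rule on 6]
10. p1, 1   [neg-implies-rule on 7]
11. not p2, 1   [neg-implies-rule on 7]
Accessibility: 0R0, 0R1, 1R0, 1R1
Branch closes: p1 and not p1 both at 1.
Every branch closes; the branch above is one of them.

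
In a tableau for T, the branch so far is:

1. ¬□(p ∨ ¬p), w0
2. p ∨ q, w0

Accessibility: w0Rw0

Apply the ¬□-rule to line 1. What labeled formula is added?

a fresh world w1 with w0Rw1, and ¬(p ∨ ¬p) at w1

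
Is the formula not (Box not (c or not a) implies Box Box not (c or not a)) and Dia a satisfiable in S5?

Unsatisfiable

1. not (Box not (c or not a) implies Box Box not (c or not a)) and Dia a, u
2. not (Box not (c or not a) implies Box Box not (c or not a)), u
3. Dia a, u
4. Box not (c or not a), u
5. not Box Box not (c or not a), u
6. not (c or not a), u
7. not c, u
8. a, u
9. a, v
10. not (c or not a), v
11. not c, v
12. not Box not (c or not a), w
13. not (c or not a), w
14. not c, w
15. a, w
16. c or not a, x
17. not (c or not a), x
18. not c, x
19. a, x
20. not a, x
Accessibility: uRu, uRv, uRw, uRx, vRu, vRv, vRw, vRx, wRu, wRv, wRw, wRx, xRu, xRv, xRw, xRx
Branch closes: a and not a both at x.
All branches of the tableau close; one closing branch shown above.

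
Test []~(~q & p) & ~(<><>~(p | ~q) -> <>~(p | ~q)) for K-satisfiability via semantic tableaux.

1. []~(~q & p) & ~(<><>~(p | ~q) -> <>~(p | ~q)), w0
2. []~(~q & p), w0
3. ~(<><>~(p | ~q) -> <>~(p | ~q)), w0
4. <><>~(p | ~q), w0
5. ~<>~(p | ~q), w0
6. <>~(p | ~q), w1
7. ~(~q & p), w1
8. p | ~q, w1
9. ~p, w1
10. ~q, w1
11. ~(p | ~q), w2
12. ~p, w2
13. q, w2
Accessibility: w0Rw1, w1Rw2

Satisfiable (open branch found)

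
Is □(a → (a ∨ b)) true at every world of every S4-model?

Tableau for the negation ¬□(a → (a ∨ b)):
1. ¬□(a → (a ∨ b)), w0
2. ¬(a → (a ∨ b)), w1
3. a, w1
4. ¬(a ∨ b), w1
5. ¬a, w1
6. ¬b, w1
Accessibility: w0Rw0, w0Rw1, w1Rw1
Branch closes: a and ¬a both at w1.
Every branch of the negation's tableau closes; the branch above is one of them.

Valid in S4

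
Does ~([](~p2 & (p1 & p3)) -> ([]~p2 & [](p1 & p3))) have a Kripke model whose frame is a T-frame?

Unsatisfiable (every branch closes)

1. ~([](~p2 & (p1 & p3)) -> ([]~p2 & [](p1 & p3))), w0
2. [](~p2 & (p1 & p3)), w0   [~->-rule on 1]
3. ~([]~p2 & [](p1 & p3)), w0   [~->-rule on 1]
4. ~p2 & (p1 & p3), w0   [[]-rule on 2 via w0Rw0]
5. ~p2, w0   [&-rule on 4]
6. p1 & p3, w0   [&-rule on 4]
7. p1, w0   [&-rule on 6]
8. p3, w0   [&-rule on 6]
9. ~[](p1 & p3), w0   [~&-rule on 3 (branches; this branch)]
10. ~(p1 & p3), w1   [~[]-rule on 9: fresh world w1, w0Rw1]
11. ~p2 & (p1 & p3), w1   [[]-rule on 2 via w0Rw1]
12. ~p2, w1   [&-rule on 11]
13. p1 & p3, w1   [&-rule on 11]
14. p1, w1   [&-rule on 13]
15. p3, w1   [&-rule on 13]
16. ~p3, w1   [~&-rule on 10 (branches; this branch)]
Accessibility: w0Rw0, w0Rw1, w1Rw1
Branch closes: p3 and ~p3 both at w1.
(One branch shown.) All branches close.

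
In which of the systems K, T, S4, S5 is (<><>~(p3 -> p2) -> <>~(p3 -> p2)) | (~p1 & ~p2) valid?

S4-tableau for the negation ~((<><>~(p3 -> p2) -> <>~(p3 -> p2)) | (~p1 & ~p2)):
1. ~((<><>~(p3 -> p2) -> <>~(p3 -> p2)) | (~p1 & ~p2)), u
2. ~(<><>~(p3 -> p2) -> <>~(p3 -> p2)), u   [~|-rule on 1]
3. ~(~p1 & ~p2), u   [~|-rule on 1]
4. <><>~(p3 -> p2), u   [~->-rule on 2]
5. ~<>~(p3 -> p2), u   [~->-rule on 2]
6. p3 -> p2, u   [~<>-rule on 5 via uRu]
7. p2, u   [~&-rule on 3 (branches; this branch)]
8. <>~(p3 -> p2), v   [<>-rule on 4: fresh world v, uRv]
9. p3 -> p2, v   [~<>-rule on 5 via uRv]
10. p2, v   [->-rule on 9 (branches; this branch)]
11. ~(p3 -> p2), w   [<>-rule on 8: fresh world w, vRw]
12. p3, w   [~->-rule on 11]
13. ~p2, w   [~->-rule on 11]
14. p3 -> p2, w   [~<>-rule on 5 via uRw]
15. p2, w   [->-rule on 14 (branches; this branch)]
Accessibility: uRu, uRv, uRw, vRv, vRw, wRw
Branch closes: p2 and ~p2 both at w.
Every branch closes (one shown): valid in S4, hence also in S5 (every theorem of S4 is a theorem of S5).
T-tableau for the negation ~((<><>~(p3 -> p2) -> <>~(p3 -> p2)) | (~p1 & ~p2)):
1. ~((<><>~(p3 -> p2) -> <>~(p3 -> p2)) | (~p1 & ~p2)), u
2. ~(<><>~(p3 -> p2) -> <>~(p3 -> p2)), u   [~|-rule on 1]
3. ~(~p1 & ~p2), u   [~|-rule on 1]
4. <><>~(p3 -> p2), u   [~->-rule on 2]
5. ~<>~(p3 -> p2), u   [~->-rule on 2]
6. p3 -> p2, u   [~<>-rule on 5 via uRu]
7. p2, u   [~&-rule on 3 (branches; this branch)]
8. <>~(p3 -> p2), v   [<>-rule on 4: fresh world v, uRv]
9. p3 -> p2, v   [~<>-rule on 5 via uRv]
10. p2, v   [->-rule on 9 (branches; this branch)]
11. ~(p3 -> p2), w   [<>-rule on 8: fresh world w, vRw]
12. p3, w   [~->-rule on 11]
13. ~p2, w   [~->-rule on 11]
Accessibility: uRu, uRv, vRv, vRw, wRw
Complete open branch: countermodel on a T-frame, so not valid in T, nor in K (the same frame is also a K-frame).

S4, S5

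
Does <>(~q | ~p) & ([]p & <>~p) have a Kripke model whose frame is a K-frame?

No, unsatisfiable

1. <>(~q | ~p) & ([]p & <>~p), w0
2. <>(~q | ~p), w0
3. []p & <>~p, w0
4. []p, w0
5. <>~p, w0
6. ~q | ~p, w1
7. p, w1
8. ~q, w1
9. ~p, w2
10. p, w2
Accessibility: w0Rw1, w0Rw2
Branch closes: p and ~p both at w2.
Every branch closes; the branch above is one of them.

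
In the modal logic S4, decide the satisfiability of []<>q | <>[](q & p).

Yes, satisfiable

1. []<>q | <>[](q & p), u
2. <>[](q & p), u   [|-rule on 1 (branches; this branch)]
3. [](q & p), v   [<>-rule on 2: fresh world v, uRv]
4. q & p, v   [[]-rule on 3 via vRv]
5. q, v   [&-rule on 4]
6. p, v   [&-rule on 4]
Accessibility: uRu, uRv, vRv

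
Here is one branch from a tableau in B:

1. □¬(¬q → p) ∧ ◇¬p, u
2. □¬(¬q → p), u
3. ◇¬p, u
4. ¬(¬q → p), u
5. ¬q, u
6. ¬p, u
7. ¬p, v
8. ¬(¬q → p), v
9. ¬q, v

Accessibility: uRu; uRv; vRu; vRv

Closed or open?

There is no literal clash: for every atom and world, at most one sign appears.

No, open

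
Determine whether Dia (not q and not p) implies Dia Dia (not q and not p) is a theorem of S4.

Valid

Tableau for the negation not (Dia (not q and not p) implies Dia Dia (not q and not p)):
1. not (Dia (not q and not p) implies Dia Dia (not q and not p)), 0
2. Dia (not q and not p), 0   [neg-implies-rule on 1]
3. not Dia Dia (not q and not p), 0   [neg-implies-rule on 1]
4. not Dia (not q and not p), 0   [neg-Dia-rule on 3 via 0R0]
5. not (not q and not p), 0   [neg-Dia-rule on 4 via 0R0]
6. p, 0   [neg-and-rule on 5 (branches; this branch)]
7. not q and not p, 1   [Dia-rule on 2: fresh world 1, 0R1]
8. not q, 1   [and-rule on 7]
9. not p, 1   [and-rule on 7]
10. not Dia (not q and not p), 1   [neg-Dia-rule on 3 via 0R1]
11. not (not q and not p), 1   [neg-Dia-rule on 4 via 0R1]
12. p, 1   [neg-and-rule on 11 (branches; this branch)]
Accessibility: 0R0, 0R1, 1R1
Branch closes: p and not p both at 1.
Every branch of the negation's tableau closes; the branch above is one of them.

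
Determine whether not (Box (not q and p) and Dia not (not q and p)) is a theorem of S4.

Valid in S4

Tableau for the negation Box (not q and p) and Dia not (not q and p):
1. Box (not q and p) and Dia not (not q and p), 0
2. Box (not q and p), 0   [and-rule on 1]
3. Dia not (not q and p), 0   [and-rule on 1]
4. not q and p, 0   [Box-rule on 2 via 0R0]
5. not q, 0   [and-rule on 4]
6. p, 0   [and-rule on 4]
7. not (not q and p), 1   [Dia-rule on 3: fresh world 1, 0R1]
8. not q and p, 1   [Box-rule on 2 via 0R1]
9. not q, 1   [and-rule on 8]
10. p, 1   [and-rule on 8]
11. not p, 1   [neg-and-rule on 7 (branches; this branch)]
Accessibility: 0R0, 0R1, 1R1
Branch closes: p and not p both at 1.
Every branch of the negation's tableau closes; the branch above is one of them.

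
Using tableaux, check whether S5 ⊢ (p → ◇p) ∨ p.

Valid in S5

Tableau for the negation ¬((p → ◇p) ∨ p):
1. ¬((p → ◇p) ∨ p), 0
2. ¬(p → ◇p), 0
3. ¬p, 0
4. p, 0
5. ¬◇p, 0
Accessibility: 0R0
Branch closes: p and ¬p both at 0.
Every branch of the negation's tableau closes; the branch above is one of them.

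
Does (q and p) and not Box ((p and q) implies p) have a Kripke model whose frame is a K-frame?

1. (q and p) and not Box ((p and q) implies p), u
2. q and p, u
3. not Box ((p and q) implies p), u
4. q, u
5. p, u
6. not ((p and q) implies p), v
7. p and q, v
8. not p, v
9. p, v
10. q, v
Accessibility: uRv
Branch closes: p and not p both at v.
(One branch shown.) All branches close.

Unsatisfiable (every branch closes)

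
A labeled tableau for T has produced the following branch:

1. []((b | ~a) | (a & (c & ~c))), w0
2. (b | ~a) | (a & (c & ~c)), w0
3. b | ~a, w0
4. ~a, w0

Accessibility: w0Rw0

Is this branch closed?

No atom appears with both signs at the same world.

Not closed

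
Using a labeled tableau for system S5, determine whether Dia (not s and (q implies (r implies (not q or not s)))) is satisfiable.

Satisfiable (open branch found)

1. Dia (not s and (q implies (r implies (not q or not s)))), u
2. not s and (q implies (r implies (not q or not s))), v
3. not s, v
4. q implies (r implies (not q or not s)), v
5. r implies (not q or not s), v
6. not q or not s, v
Accessibility: uRu, uRv, vRu, vRv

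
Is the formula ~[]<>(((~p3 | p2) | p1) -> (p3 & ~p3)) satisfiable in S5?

1. ~[]<>(((~p3 | p2) | p1) -> (p3 & ~p3)), u
2. ~<>(((~p3 | p2) | p1) -> (p3 & ~p3)), v   [~[]-rule on 1: fresh world v, uRv]
3. ~(((~p3 | p2) | p1) -> (p3 & ~p3)), u   [~<>-rule on 2 via vRu]
4. (~p3 | p2) | p1, u   [~->-rule on 3]
5. ~(p3 & ~p3), u   [~->-rule on 3]
6. ~(((~p3 | p2) | p1) -> (p3 & ~p3)), v   [~<>-rule on 2 via vRv]
7. (~p3 | p2) | p1, v   [~->-rule on 6]
8. ~(p3 & ~p3), v   [~->-rule on 6]
9. p1, u   [|-rule on 4 (branches; this branch)]
10. p3, u   [~&-rule on 5 (branches; this branch)]
11. p1, v   [|-rule on 7 (branches; this branch)]
12. p3, v   [~&-rule on 8 (branches; this branch)]
Accessibility: uRu, uRv, vRu, vRv

Satisfiable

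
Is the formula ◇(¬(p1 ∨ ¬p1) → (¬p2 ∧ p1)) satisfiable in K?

Yes, satisfiable

1. ◇(¬(p1 ∨ ¬p1) → (¬p2 ∧ p1)), w0
2. ¬(p1 ∨ ¬p1) → (¬p2 ∧ p1), w1   [◇-rule on 1: fresh world w1, w0Rw1]
3. ¬p2 ∧ p1, w1   [→-rule on 2 (branches; this branch)]
4. ¬p2, w1   [∧-rule on 3]
5. p1, w1   [∧-rule on 3]
Accessibility: w0Rw1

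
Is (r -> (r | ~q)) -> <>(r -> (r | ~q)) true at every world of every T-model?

Yes, valid

Tableau for the negation ~((r -> (r | ~q)) -> <>(r -> (r | ~q))):
1. ~((r -> (r | ~q)) -> <>(r -> (r | ~q))), 0
2. r -> (r | ~q), 0   [~->-rule on 1]
3. ~<>(r -> (r | ~q)), 0   [~->-rule on 1]
4. ~(r -> (r | ~q)), 0   [~<>-rule on 3 via 0R0]
5. r, 0   [~->-rule on 4]
6. ~(r | ~q), 0   [~->-rule on 4]
7. ~r, 0   [~|-rule on 6]
8. q, 0   [~|-rule on 6]
Accessibility: 0R0
Branch closes: r and ~r both at 0.
All branches of the negation close; one closing branch shown above.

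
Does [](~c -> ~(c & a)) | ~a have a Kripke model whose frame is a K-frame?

Satisfiable

1. [](~c -> ~(c & a)) | ~a, w0
2. ~a, w0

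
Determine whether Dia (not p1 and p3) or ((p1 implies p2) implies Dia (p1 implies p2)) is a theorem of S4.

Yes, valid

Tableau for the negation not (Dia (not p1 and p3) or ((p1 implies p2) implies Dia (p1 implies p2))):
1. not (Dia (not p1 and p3) or ((p1 implies p2) implies Dia (p1 implies p2))), w0
2. not Dia (not p1 and p3), w0
3. not ((p1 implies p2) implies Dia (p1 implies p2)), w0
4. p1 implies p2, w0
5. not Dia (p1 implies p2), w0
6. not (not p1 and p3), w0
7. not (p1 implies p2), w0
8. p1, w0
9. not p2, w0
10. p2, w0
Accessibility: w0Rw0
Branch closes: p2 and not p2 both at w0.
Every branch of the negation's tableau closes; the branch above is one of them.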